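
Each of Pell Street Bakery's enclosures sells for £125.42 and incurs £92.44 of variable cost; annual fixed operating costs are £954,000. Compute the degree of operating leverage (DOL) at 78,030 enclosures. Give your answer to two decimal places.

1.59

Total contribution margin = 78,030 × £32.98 = £2,573,429.40.
Operating income = contribution − fixed costs = £2,573,429.40 − £954,000 = £1,619,429.40.
DOL = contribution ÷ EBIT = £2,573,429.40 ÷ £1,619,429.40 = 1.5891.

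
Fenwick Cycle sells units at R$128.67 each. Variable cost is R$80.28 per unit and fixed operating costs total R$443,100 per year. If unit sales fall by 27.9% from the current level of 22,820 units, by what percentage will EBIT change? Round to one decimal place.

-46.6%

Total contribution margin = 22,820 × R$48.39 = R$1,104,259.80.
Operating income = contribution − fixed costs = R$1,104,259.80 − R$443,100 = R$661,159.80.
Degree of operating leverage = R$1,104,259.80 / R$661,159.80 = 1.6702.
%ΔEBIT = DOL × %ΔSales = 1.6702 × -27.9% = -46.6%.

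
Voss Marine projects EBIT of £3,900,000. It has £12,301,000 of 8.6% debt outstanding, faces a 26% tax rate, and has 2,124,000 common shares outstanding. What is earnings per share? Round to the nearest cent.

Pre-tax income = £3,900,000 − £1,057,886.00 = £2,842,114.00.
After tax at 26%: net income = £2,842,114.00 × 0.74 = £2,103,164.36.
Per share: £2,103,164.36 / 2,124,000 shares = £0.99.

£0.99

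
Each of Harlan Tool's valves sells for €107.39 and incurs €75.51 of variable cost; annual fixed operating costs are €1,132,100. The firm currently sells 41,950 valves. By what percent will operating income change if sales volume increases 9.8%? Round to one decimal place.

+63.8%

At 41,950 units, contribution = 41,950 × €31.88 = €1,337,366.00.
Operating income = contribution − fixed costs = €1,337,366.00 − €1,132,100 = €205,266.00.
Degree of operating leverage = €1,337,366.00 / €205,266.00 = 6.5153.
Operating income changes by 6.5153 × +9.8% = +63.8%.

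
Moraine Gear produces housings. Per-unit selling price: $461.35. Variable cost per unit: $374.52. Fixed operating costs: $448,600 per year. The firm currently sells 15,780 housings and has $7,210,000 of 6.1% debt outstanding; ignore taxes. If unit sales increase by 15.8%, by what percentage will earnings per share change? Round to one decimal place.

Contribution at this volume is 15,780 × $86.83 = $1,370,177.40.
Operating income = contribution − fixed costs = $1,370,177.40 − $448,600 = $921,577.40.
After interest of $439,810.00, pre-tax earnings = $481,767.40.
DCL = total CM / (EBIT − I) = $1,370,177.40 / $481,767.40 = 2.8441.
%ΔEPS = DCL × %ΔSales = 2.8441 × +15.8% = +44.9%.

+44.9%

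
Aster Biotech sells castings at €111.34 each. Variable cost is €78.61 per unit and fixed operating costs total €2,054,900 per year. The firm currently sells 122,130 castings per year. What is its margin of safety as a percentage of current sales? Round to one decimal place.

48.6%

Each unit contributes €111.34 − €78.61 = €32.73. Break-even units = €2,054,900 ÷ €32.73 = 62,783.38; break-even revenue = 62,783.38 × €111.34 = €6,990,301.44.
Actual sales revenue = 122,130 × €111.34 = €13,597,954.20.
Margin of safety = (€13,597,954.20 − €6,990,301.44) ÷ €13,597,954.20 = 48.6%.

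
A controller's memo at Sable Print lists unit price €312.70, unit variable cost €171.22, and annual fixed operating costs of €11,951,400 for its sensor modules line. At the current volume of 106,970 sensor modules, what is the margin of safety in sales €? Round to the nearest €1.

€7,034,458

Unit CM = price − variable cost = €312.70 − €171.22 = €141.48. Break-even units = €11,951,400 ÷ €141.48 = 84,474.13; break-even revenue = 84,474.13 × €312.70 = €26,415,060.64.
Actual sales revenue = 106,970 × €312.70 = €33,449,519.00.
Margin of safety = €33,449,519.00 − €26,415,060.64 = €7,034,458.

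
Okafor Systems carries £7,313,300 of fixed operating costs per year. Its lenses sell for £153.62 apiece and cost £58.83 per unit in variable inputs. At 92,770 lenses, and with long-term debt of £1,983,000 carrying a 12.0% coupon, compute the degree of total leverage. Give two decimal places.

Contribution at this volume is 92,770 × £94.79 = £8,793,668.30.
Operating income = contribution − fixed costs = £8,793,668.30 − £7,313,300 = £1,480,368.30. Interest = £237,960.00, so EBIT − I = £1,242,408.30.
Degree of total leverage = total CM / (EBIT − interest) = £8,793,668.30 / £1,242,408.30 = 7.0779.

7.08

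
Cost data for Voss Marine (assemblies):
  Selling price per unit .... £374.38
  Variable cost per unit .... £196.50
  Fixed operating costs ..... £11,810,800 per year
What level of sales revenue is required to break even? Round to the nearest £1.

Contribution margin per unit = £374.38 − £196.50 = £177.88, a CM ratio of £177.88 ÷ £374.38 = 0.4751.
Break-even revenue = fixed costs × price ÷ CM = £11,810,800 × £374.38 ÷ £177.88 = £24,857,923.

£24,857,923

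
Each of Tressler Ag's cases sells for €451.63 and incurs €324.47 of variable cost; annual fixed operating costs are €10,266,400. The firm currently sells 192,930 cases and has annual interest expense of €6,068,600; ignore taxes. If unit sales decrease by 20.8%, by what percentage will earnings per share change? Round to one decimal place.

-62.2%

At 192,930 units, contribution = 192,930 × €127.16 = €24,532,978.80.
Subtracting fixed costs: EBIT = €24,532,978.80 − €10,266,400 = €14,266,578.80.
Interest = €6,068,600.00, so EBIT − I = €8,197,978.80.
DCL = total CM / (EBIT − I) = €24,532,978.80 / €8,197,978.80 = 2.9926.
EPS therefore changes by 2.9926 × (-20.8%) = -62.2%.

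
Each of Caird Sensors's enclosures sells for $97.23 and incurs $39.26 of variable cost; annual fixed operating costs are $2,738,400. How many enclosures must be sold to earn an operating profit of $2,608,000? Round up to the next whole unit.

92,228 enclosures

Unit CM = price − variable cost = $97.23 − $39.26 = $57.97.
Units = (FC + target) / CM = ($2,738,400 + $2,608,000) / $57.97 = 92,227.01, so 92,228 enclosures.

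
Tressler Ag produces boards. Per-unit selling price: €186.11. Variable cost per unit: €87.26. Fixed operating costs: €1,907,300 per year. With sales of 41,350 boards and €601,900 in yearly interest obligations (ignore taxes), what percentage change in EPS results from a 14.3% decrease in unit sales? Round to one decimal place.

At 41,350 units, contribution = 41,350 × €98.85 = €4,087,447.50.
EBIT = €4,087,447.50 − €1,907,300 = €2,180,147.50.
Interest = €601,900.00, so EBIT − I = €1,578,247.50.
DCL = total CM / (EBIT − I) = €4,087,447.50 / €1,578,247.50 = 2.5899.
%ΔEPS = DCL × %ΔSales = 2.5899 × -14.3% = -37.0%.

-37.0%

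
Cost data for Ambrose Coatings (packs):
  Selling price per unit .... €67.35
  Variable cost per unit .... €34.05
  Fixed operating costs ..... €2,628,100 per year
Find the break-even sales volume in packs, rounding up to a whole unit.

Unit CM = price − variable cost = €67.35 − €34.05 = €33.30.
Break-even volume = fixed costs ÷ CM per unit = €2,628,100 ÷ €33.30 = 78,921.92, so 78,922 packs.

78,922 packs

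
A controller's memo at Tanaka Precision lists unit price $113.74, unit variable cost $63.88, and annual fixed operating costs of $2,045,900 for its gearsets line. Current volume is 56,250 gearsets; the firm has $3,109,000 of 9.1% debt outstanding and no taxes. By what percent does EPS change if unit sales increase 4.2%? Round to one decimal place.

+24.8%

Total contribution margin = 56,250 × $49.86 = $2,804,625.00.
EBIT = $2,804,625.00 − $2,045,900 = $758,725.00.
Interest = $282,919.00, so EBIT − I = $475,806.00.
Degree of combined leverage = contribution ÷ (EBIT − I) = $2,804,625.00 ÷ $475,806.00 = 5.8945.
EPS therefore changes by 5.8945 × (+4.2%) = +24.8%.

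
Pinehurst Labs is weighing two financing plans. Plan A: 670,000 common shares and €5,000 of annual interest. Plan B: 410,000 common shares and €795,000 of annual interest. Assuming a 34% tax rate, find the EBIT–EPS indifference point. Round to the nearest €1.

At indifference, (EBIT − 5,000)(1 − t)/670,000 = (EBIT − 795,000)(1 − t)/410,000.
Cancelling (1 − t) and cross-multiplying: 410,000·(EBIT − 5,000) = 670,000·(EBIT − 795,000).
Solving, EBIT = (795,000·670,000 − 5,000·410,000) / (670,000 − 410,000) = 530,600,000,000 / 260,000 = 2,040,769.23.

€2,040,769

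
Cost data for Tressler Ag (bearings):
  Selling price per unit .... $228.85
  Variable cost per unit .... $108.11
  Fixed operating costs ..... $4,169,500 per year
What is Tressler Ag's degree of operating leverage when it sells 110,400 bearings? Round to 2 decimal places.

1.46

Contribution at this volume is 110,400 × $120.74 = $13,329,696.00.
Subtracting fixed costs: EBIT = $13,329,696.00 − $4,169,500 = $9,160,196.00.
DOL = contribution ÷ EBIT = $13,329,696.00 ÷ $9,160,196.00 = 1.4552.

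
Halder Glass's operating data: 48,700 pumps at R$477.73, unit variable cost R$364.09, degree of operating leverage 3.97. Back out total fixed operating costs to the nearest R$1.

R$4,140,246

Contribution at this volume is 48,700 × R$113.64 = R$5,534,268.00.
DOL = contribution / EBIT, so EBIT = R$5,534,268.00 / 3.97 = R$1,394,022.17.
And FC = contribution − EBIT = R$5,534,268.00 − R$1,394,022.17 = R$4,140,246.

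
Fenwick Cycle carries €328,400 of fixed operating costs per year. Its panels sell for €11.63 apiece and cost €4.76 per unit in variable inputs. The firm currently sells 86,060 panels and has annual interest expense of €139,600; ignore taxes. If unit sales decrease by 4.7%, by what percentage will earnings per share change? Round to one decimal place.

Contribution at this volume is 86,060 × €6.87 = €591,232.20.
Operating income = contribution − fixed costs = €591,232.20 − €328,400 = €262,832.20.
Interest = €139,600.00, so EBIT − I = €123,232.20.
Degree of combined leverage = contribution ÷ (EBIT − I) = €591,232.20 ÷ €123,232.20 = 4.7977.
EPS therefore changes by 4.7977 × (-4.7%) = -22.5%.

-22.5%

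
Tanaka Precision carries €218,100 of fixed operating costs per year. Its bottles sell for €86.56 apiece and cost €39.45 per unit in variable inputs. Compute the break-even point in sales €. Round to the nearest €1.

€400,737

Contribution margin per unit = €86.56 − €39.45 = €47.11, a CM ratio of €47.11 ÷ €86.56 = 0.5442.
Break-even revenue = fixed costs × price ÷ CM = €218,100 × €86.56 ÷ €47.11 = €400,737.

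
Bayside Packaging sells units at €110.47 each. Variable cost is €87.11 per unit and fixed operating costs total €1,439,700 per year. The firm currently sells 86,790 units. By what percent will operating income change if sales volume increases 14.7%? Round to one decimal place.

At 86,790 units, contribution = 86,790 × €23.36 = €2,027,414.40.
Operating income = contribution − fixed costs = €2,027,414.40 − €1,439,700 = €587,714.40.
DOL = contribution ÷ EBIT = €2,027,414.40 ÷ €587,714.40 = 3.4497.
So EBIT moves 3.4497 × (+14.7%) = +50.7%.

+50.7%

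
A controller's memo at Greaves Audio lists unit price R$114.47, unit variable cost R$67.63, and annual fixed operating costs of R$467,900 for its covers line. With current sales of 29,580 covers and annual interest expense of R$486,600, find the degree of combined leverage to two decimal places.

3.21

At 29,580 units, contribution = 29,580 × R$46.84 = R$1,385,527.20.
EBIT = R$1,385,527.20 − R$467,900 = R$917,627.20. Interest = R$486,600.00.
DOL = R$1,385,527.20 ÷ R$917,627.20 = 1.5099; DFL = R$917,627.20 ÷ R$431,027.20 = 2.1289.
Combined leverage = 1.5099 × 2.1289 = 3.2144.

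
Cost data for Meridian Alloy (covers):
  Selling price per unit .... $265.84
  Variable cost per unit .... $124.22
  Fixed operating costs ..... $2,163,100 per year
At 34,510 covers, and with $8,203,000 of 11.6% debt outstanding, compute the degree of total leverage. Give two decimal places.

Total contribution margin = 34,510 × $141.62 = $4,887,306.20.
EBIT = $4,887,306.20 − $2,163,100 = $2,724,206.20. Interest = $951,548.00, so EBIT − I = $1,772,658.20.
DCL = contribution ÷ (EBIT − I) = $4,887,306.20 ÷ $1,772,658.20 = 2.7570.

2.76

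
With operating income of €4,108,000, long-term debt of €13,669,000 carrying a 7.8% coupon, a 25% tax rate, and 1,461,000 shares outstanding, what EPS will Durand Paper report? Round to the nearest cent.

€1.56

Pre-tax income = €4,108,000 − €1,066,182.00 = €3,041,818.00.
Net income = €3,041,818.00 × (1 − 0.25) = €2,281,363.50.
Per share: €2,281,363.50 / 1,461,000 shares = €1.56.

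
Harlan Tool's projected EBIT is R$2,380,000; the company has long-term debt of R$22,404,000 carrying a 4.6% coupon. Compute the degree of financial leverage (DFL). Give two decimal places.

1.76

Interest = R$1,030,584.00.
Degree of financial leverage = EBIT / (EBIT − interest) = R$2,380,000 / R$1,349,416.00 = 1.7637.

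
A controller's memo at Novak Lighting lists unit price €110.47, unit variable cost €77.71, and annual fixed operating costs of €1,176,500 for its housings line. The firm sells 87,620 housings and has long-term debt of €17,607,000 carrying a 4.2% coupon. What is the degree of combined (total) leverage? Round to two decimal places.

3.01

At 87,620 units, contribution = 87,620 × €32.76 = €2,870,431.20.
Operating income = contribution − fixed costs = €2,870,431.20 − €1,176,500 = €1,693,931.20. Interest = €739,494.00.
DOL = €2,870,431.20 ÷ €1,693,931.20 = 1.6945; DFL = €1,693,931.20 ÷ €954,437.20 = 1.7748.
Combined leverage = 1.6945 × 1.7748 = 3.0074.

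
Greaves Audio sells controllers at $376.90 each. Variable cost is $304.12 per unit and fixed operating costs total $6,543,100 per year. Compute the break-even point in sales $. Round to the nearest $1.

CM per unit = $376.90 − $304.12 = $72.78; CM ratio = $72.78 / $376.90 = 0.1931.
Break-even sales = FC ÷ CM ratio = $6,543,100 × $376.90 / $72.78 = $33,884,232.

$33,884,232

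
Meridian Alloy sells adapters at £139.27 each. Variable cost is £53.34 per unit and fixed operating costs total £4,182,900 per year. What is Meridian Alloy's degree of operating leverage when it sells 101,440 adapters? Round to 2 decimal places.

At 101,440 units, contribution = 101,440 × £85.93 = £8,716,739.20.
Subtracting fixed costs: EBIT = £8,716,739.20 − £4,182,900 = £4,533,839.20.
DOL = contribution ÷ EBIT = £8,716,739.20 ÷ £4,533,839.20 = 1.9226.

1.92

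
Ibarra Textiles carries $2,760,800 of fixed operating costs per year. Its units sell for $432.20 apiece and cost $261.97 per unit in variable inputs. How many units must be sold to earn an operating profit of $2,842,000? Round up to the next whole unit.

32,914 units

Contribution margin per unit = $432.20 − $261.97 = $170.23.
Units = (FC + target) / CM = ($2,760,800 + $2,842,000) / $170.23 = 32,913.12, so 32,914 units.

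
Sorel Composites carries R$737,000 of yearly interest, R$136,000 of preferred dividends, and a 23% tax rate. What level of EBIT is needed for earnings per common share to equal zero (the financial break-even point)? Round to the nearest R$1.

Grossing the preferred dividend up to pre-tax terms: R$136,000 / (1 − 0.23) = R$176,623.38.
Financial break-even EBIT = interest + D_p ÷ (1 − t) = R$737,000 + R$176,623.38 = R$913,623.38.

R$913,623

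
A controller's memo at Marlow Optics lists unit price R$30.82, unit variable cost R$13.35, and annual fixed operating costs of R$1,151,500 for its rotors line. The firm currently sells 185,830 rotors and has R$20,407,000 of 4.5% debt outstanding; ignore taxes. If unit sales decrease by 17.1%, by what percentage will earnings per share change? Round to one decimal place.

Total contribution margin = 185,830 × R$17.47 = R$3,246,450.10.
Subtracting fixed costs: EBIT = R$3,246,450.10 − R$1,151,500 = R$2,094,950.10.
After interest of R$918,315.00, pre-tax earnings = R$1,176,635.10.
Degree of combined leverage = contribution ÷ (EBIT − I) = R$3,246,450.10 ÷ R$1,176,635.10 = 2.7591.
EPS therefore changes by 2.7591 × (-17.1%) = -47.2%.

-47.2%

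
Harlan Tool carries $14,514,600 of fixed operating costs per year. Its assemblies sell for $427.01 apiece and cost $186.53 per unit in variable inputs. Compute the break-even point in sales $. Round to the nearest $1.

CM per unit = $427.01 − $186.53 = $240.48; CM ratio = $240.48 / $427.01 = 0.5632.
Break-even revenue = fixed costs × price ÷ CM = $14,514,600 × $427.01 ÷ $240.48 = $25,772,951.

$25,772,951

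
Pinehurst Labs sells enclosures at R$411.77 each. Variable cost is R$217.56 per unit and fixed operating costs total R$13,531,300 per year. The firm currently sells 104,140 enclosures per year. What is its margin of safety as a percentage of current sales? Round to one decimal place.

Contribution margin per unit = R$411.77 − R$217.56 = R$194.21. Break-even units = R$13,531,300 ÷ R$194.21 = 69,673.55; break-even revenue = 69,673.55 × R$411.77 = R$28,689,477.38.
Current sales = 104,140 × R$411.77 = R$42,881,727.80.
Margin of safety = (R$42,881,727.80 − R$28,689,477.38) ÷ R$42,881,727.80 = 33.1%.

33.1%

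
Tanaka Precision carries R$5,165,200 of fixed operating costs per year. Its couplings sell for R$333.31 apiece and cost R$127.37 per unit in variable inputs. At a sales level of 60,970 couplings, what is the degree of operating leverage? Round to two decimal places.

1.70

At 60,970 units, contribution = 60,970 × R$205.94 = R$12,556,161.80.
Operating income = contribution − fixed costs = R$12,556,161.80 − R$5,165,200 = R$7,390,961.80.
DOL = contribution ÷ EBIT = R$12,556,161.80 ÷ R$7,390,961.80 = 1.6989.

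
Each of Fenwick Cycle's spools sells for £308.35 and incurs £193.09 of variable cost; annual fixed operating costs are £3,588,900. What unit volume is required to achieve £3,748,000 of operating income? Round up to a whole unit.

Unit CM = price − variable cost = £308.35 − £193.09 = £115.26.
Units = (FC + target) / CM = (£3,588,900 + £3,748,000) / £115.26 = 63,655.21, so 63,656 spools.

63,656 spools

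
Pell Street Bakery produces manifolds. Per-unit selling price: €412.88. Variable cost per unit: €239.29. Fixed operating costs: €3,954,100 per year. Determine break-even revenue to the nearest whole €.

€9,404,740

Contribution margin per unit = €412.88 − €239.29 = €173.59, a CM ratio of €173.59 ÷ €412.88 = 0.4204.
Break-even revenue = fixed costs × price ÷ CM = €3,954,100 × €412.88 ÷ €173.59 = €9,404,740.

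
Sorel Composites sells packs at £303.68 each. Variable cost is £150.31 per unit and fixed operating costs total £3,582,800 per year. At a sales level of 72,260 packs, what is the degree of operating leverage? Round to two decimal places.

1.48

Total contribution margin = 72,260 × £153.37 = £11,082,516.20.
Operating income = contribution − fixed costs = £11,082,516.20 − £3,582,800 = £7,499,716.20.
So DOL = total CM / EBIT = £11,082,516.20 / £7,499,716.20 = 1.4777.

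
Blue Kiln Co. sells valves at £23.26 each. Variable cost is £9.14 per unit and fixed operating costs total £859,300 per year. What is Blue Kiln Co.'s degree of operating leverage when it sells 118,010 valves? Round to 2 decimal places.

Contribution at this volume is 118,010 × £14.12 = £1,666,301.20.
Subtracting fixed costs: EBIT = £1,666,301.20 − £859,300 = £807,001.20.
DOL = contribution ÷ EBIT = £1,666,301.20 ÷ £807,001.20 = 2.0648.

2.06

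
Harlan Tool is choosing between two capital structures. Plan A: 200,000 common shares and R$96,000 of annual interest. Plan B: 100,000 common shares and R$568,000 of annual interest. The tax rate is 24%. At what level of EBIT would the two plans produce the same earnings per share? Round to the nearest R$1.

At indifference, (EBIT − 96,000)(1 − t)/200,000 = (EBIT − 568,000)(1 − t)/100,000.
The (1 − t) factor cancels: (EBIT − 96,000) × 100,000 = (EBIT − 568,000) × 200,000.
Solving, EBIT = (568,000·200,000 − 96,000·100,000) / (200,000 − 100,000) = 104,000,000,000 / 100,000 = 1,040,000.00.

R$1,040,000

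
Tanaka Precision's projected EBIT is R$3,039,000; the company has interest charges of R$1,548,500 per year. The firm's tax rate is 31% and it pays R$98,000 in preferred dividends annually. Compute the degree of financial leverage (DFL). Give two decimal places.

2.25

Interest = R$1,548,500.00.
Preferred dividends grossed up pre-tax: R$98,000 / (1 − 0.31) = R$142,028.99.
DFL = EBIT ÷ [EBIT − I − D_p/(1−t)] = R$3,039,000 ÷ [R$3,039,000 − R$1,548,500.00 − R$142,028.99] = R$3,039,000 ÷ R$1,348,471.01 = 2.2537.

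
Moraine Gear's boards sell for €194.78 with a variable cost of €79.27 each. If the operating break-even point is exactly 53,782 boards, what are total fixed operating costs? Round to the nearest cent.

Unit CM = price − variable cost = €194.78 − €79.27 = €115.51.
Fixed costs = break-even units × CM = 53,782 × €115.51 = €6,212,358.82.

€6,212,358.82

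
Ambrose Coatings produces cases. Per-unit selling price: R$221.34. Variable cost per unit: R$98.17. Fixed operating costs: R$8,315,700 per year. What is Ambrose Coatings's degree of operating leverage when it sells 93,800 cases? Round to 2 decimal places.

3.57

Total contribution margin = 93,800 × R$123.17 = R$11,553,346.00.
Subtracting fixed costs: EBIT = R$11,553,346.00 − R$8,315,700 = R$3,237,646.00.
Degree of operating leverage = R$11,553,346.00 / R$3,237,646.00 = 3.5684.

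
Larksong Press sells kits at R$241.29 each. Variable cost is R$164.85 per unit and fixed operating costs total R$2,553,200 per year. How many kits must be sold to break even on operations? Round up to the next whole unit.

Each unit contributes R$241.29 − R$164.85 = R$76.44.
Break-even Q = R$2,553,200 / R$76.44 = 33,401.36 → 33,402 kits.

33,402 kits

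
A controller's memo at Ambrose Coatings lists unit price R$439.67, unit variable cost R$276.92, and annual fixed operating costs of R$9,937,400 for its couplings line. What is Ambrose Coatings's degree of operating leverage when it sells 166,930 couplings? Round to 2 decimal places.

1.58

Contribution at this volume is 166,930 × R$162.75 = R$27,167,857.50.
Subtracting fixed costs: EBIT = R$27,167,857.50 − R$9,937,400 = R$17,230,457.50.
DOL = contribution ÷ EBIT = R$27,167,857.50 ÷ R$17,230,457.50 = 1.5767.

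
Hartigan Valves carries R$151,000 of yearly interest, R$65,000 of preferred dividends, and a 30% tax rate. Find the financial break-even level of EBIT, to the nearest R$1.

Preferred dividends are paid after tax, so their pre-tax equivalent is R$65,000 ÷ (1 − 0.30) = R$92,857.14.
EPS = 0 when EBIT covers interest plus the pre-tax preferred burden: R$151,000 + R$92,857.14 = R$243,857.14.

R$243,857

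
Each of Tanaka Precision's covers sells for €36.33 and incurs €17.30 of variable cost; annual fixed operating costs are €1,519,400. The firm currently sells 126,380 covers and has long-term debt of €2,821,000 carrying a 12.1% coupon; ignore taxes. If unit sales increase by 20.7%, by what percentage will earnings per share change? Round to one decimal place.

Contribution at this volume is 126,380 × €19.03 = €2,405,011.40.
EBIT = €2,405,011.40 − €1,519,400 = €885,611.40.
Interest = €341,341.00, so EBIT − I = €544,270.40.
Degree of combined leverage = contribution ÷ (EBIT − I) = €2,405,011.40 ÷ €544,270.40 = 4.4188.
EPS therefore changes by 4.4188 × (+20.7%) = +91.5%.

+91.5%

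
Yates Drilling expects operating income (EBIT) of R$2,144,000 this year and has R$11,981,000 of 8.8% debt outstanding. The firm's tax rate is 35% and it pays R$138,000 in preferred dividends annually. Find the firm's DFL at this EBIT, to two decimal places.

2.44

Interest = R$1,054,328.00.
Preferred dividends grossed up pre-tax: R$138,000 / (1 − 0.35) = R$212,307.69.
DFL = EBIT ÷ [EBIT − I − D_p/(1−t)] = R$2,144,000 ÷ [R$2,144,000 − R$1,054,328.00 − R$212,307.69] = R$2,144,000 ÷ R$877,364.31 = 2.4437.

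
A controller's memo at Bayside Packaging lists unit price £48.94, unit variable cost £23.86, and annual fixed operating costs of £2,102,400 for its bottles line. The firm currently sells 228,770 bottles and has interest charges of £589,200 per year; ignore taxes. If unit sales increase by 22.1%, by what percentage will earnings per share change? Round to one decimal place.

+41.6%

Contribution at this volume is 228,770 × £25.08 = £5,737,551.60.
Subtracting fixed costs: EBIT = £5,737,551.60 − £2,102,400 = £3,635,151.60.
Interest = £589,200.00, so EBIT − I = £3,045,951.60.
DCL = total CM / (EBIT − I) = £5,737,551.60 / £3,045,951.60 = 1.8837.
EPS therefore changes by 1.8837 × (+22.1%) = +41.6%.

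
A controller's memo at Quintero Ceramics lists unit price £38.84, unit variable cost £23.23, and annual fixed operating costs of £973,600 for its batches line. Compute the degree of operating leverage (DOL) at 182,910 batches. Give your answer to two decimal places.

Contribution at this volume is 182,910 × £15.61 = £2,855,225.10.
Subtracting fixed costs: EBIT = £2,855,225.10 − £973,600 = £1,881,625.10.
Degree of operating leverage = £2,855,225.10 / £1,881,625.10 = 1.5174.

1.52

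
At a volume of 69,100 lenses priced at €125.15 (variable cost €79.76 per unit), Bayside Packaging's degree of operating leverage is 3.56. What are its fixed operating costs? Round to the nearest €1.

€2,255,424

Total contribution margin = 69,100 × €45.39 = €3,136,449.00.
Since DOL = CM ÷ EBIT, EBIT = €3,136,449.00 ÷ 3.56 = €881,025.00.
Fixed costs = CM − EBIT = €3,136,449.00 − €881,025.00 = €2,255,424.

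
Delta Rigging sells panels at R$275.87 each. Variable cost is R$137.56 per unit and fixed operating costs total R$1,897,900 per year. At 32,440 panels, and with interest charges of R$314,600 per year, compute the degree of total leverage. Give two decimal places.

Total contribution margin = 32,440 × R$138.31 = R$4,486,776.40.
Operating income = contribution − fixed costs = R$4,486,776.40 − R$1,897,900 = R$2,588,876.40. Interest = R$314,600.00, so EBIT − I = R$2,274,276.40.
DCL = contribution ÷ (EBIT − I) = R$4,486,776.40 ÷ R$2,274,276.40 = 1.9728.

1.97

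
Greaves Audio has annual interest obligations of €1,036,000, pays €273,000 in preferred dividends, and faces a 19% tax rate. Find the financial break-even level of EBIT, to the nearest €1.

Grossing the preferred dividend up to pre-tax terms: €273,000 / (1 − 0.19) = €337,037.04.
EPS = 0 when EBIT covers interest plus the pre-tax preferred burden: €1,036,000 + €337,037.04 = €1,373,037.04.

€1,373,037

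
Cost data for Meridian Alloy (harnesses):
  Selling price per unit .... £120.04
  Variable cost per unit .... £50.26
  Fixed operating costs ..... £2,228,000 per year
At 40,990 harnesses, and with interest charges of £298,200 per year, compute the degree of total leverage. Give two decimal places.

8.56

Contribution at this volume is 40,990 × £69.78 = £2,860,282.20.
Operating income = contribution − fixed costs = £2,860,282.20 − £2,228,000 = £632,282.20. Interest = £298,200.00.
DOL = £2,860,282.20 ÷ £632,282.20 = 4.5237; DFL = £632,282.20 ÷ £334,082.20 = 1.8926.
Combined leverage = 4.5237 × 1.8926 = 8.5616.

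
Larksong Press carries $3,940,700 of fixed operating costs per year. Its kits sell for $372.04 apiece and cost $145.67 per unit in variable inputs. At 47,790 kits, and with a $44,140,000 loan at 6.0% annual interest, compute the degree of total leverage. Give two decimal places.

At 47,790 units, contribution = 47,790 × $226.37 = $10,818,222.30.
EBIT = $10,818,222.30 − $3,940,700 = $6,877,522.30. Interest = $2,648,400.00, so EBIT − I = $4,229,122.30.
DCL = contribution ÷ (EBIT − I) = $10,818,222.30 ÷ $4,229,122.30 = 2.5580.

2.56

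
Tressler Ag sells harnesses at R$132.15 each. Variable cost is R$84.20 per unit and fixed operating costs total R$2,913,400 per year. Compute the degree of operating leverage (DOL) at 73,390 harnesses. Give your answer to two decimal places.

5.81

At 73,390 units, contribution = 73,390 × R$47.95 = R$3,519,050.50.
Operating income = contribution − fixed costs = R$3,519,050.50 − R$2,913,400 = R$605,650.50.
Degree of operating leverage = R$3,519,050.50 / R$605,650.50 = 5.8104.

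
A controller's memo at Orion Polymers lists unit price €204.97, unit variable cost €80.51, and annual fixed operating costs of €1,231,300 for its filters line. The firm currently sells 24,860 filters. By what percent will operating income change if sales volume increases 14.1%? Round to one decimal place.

At 24,860 units, contribution = 24,860 × €124.46 = €3,094,075.60.
Subtracting fixed costs: EBIT = €3,094,075.60 − €1,231,300 = €1,862,775.60.
Degree of operating leverage = €3,094,075.60 / €1,862,775.60 = 1.6610.
So EBIT moves 1.6610 × (+14.1%) = +23.4%.

+23.4%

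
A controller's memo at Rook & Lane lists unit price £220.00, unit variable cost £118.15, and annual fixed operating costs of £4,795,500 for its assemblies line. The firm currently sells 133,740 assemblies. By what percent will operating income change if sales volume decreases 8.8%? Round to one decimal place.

-13.6%

Total contribution margin = 133,740 × £101.85 = £13,621,419.00.
Operating income = contribution − fixed costs = £13,621,419.00 − £4,795,500 = £8,825,919.00.
DOL = contribution ÷ EBIT = £13,621,419.00 ÷ £8,825,919.00 = 1.5433.
So EBIT moves 1.5433 × (-8.8%) = -13.6%.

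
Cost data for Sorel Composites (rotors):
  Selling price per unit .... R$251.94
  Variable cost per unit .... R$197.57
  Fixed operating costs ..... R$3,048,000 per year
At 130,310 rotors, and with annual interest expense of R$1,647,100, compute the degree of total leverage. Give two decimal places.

Contribution at this volume is 130,310 × R$54.37 = R$7,084,954.70.
EBIT = R$7,084,954.70 − R$3,048,000 = R$4,036,954.70. Interest = R$1,647,100.00.
DOL = R$7,084,954.70 ÷ R$4,036,954.70 = 1.7550; DFL = R$4,036,954.70 ÷ R$2,389,854.70 = 1.6892.
DCL = DOL × DFL = 1.7550 × 1.6892 = 2.9645.

2.96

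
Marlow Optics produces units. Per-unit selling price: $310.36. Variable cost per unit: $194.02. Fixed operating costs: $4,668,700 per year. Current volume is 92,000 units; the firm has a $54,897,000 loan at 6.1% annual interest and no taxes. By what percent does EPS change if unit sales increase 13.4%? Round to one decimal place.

+53.4%

Contribution at this volume is 92,000 × $116.34 = $10,703,280.00.
Operating income = contribution − fixed costs = $10,703,280.00 − $4,668,700 = $6,034,580.00.
After interest of $3,348,717.00, pre-tax earnings = $2,685,863.00.
Degree of combined leverage = contribution ÷ (EBIT − I) = $10,703,280.00 ÷ $2,685,863.00 = 3.9850.
%ΔEPS = DCL × %ΔSales = 3.9850 × +13.4% = +53.4%.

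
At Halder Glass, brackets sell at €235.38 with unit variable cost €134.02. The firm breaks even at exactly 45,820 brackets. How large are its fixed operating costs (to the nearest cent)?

Contribution margin per unit = €235.38 − €134.02 = €101.36.
Fixed costs = break-even units × CM = 45,820 × €101.36 = €4,644,315.20.

€4,644,315.20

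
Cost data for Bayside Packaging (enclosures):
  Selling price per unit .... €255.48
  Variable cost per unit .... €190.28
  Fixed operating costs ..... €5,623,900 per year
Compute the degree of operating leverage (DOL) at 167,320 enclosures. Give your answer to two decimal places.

At 167,320 units, contribution = 167,320 × €65.20 = €10,909,264.00.
Subtracting fixed costs: EBIT = €10,909,264.00 − €5,623,900 = €5,285,364.00.
DOL = contribution ÷ EBIT = €10,909,264.00 ÷ €5,285,364.00 = 2.0641.

2.06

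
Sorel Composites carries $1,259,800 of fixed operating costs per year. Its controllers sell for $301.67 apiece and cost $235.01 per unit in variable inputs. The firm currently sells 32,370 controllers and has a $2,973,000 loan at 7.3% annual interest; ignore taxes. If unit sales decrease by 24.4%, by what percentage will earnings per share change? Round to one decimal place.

-77.3%

At 32,370 units, contribution = 32,370 × $66.66 = $2,157,784.20.
EBIT = $2,157,784.20 − $1,259,800 = $897,984.20.
After interest of $217,029.00, pre-tax earnings = $680,955.20.
DCL = total CM / (EBIT − I) = $2,157,784.20 / $680,955.20 = 3.1688.
EPS therefore changes by 3.1688 × (-24.4%) = -77.3%.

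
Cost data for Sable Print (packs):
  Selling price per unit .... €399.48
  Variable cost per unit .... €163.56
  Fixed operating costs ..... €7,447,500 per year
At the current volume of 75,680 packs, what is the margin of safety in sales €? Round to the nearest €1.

€17,621,900

Each unit contributes €399.48 − €163.56 = €235.92. Break-even units = €7,447,500 ÷ €235.92 = 31,567.90; break-even revenue = 31,567.90 × €399.48 = €12,610,746.44.
Actual sales revenue = 75,680 × €399.48 = €30,232,646.40.
Margin of safety = €30,232,646.40 − €12,610,746.44 = €17,621,900.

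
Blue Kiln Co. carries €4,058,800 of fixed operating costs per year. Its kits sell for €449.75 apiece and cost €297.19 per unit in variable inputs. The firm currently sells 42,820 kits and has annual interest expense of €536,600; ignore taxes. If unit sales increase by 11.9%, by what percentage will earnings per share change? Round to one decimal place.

+40.1%

Total contribution margin = 42,820 × €152.56 = €6,532,619.20.
EBIT = €6,532,619.20 − €4,058,800 = €2,473,819.20.
Interest = €536,600.00, so EBIT − I = €1,937,219.20.
Degree of combined leverage = contribution ÷ (EBIT − I) = €6,532,619.20 ÷ €1,937,219.20 = 3.3722.
%ΔEPS = DCL × %ΔSales = 3.3722 × +11.9% = +40.1%.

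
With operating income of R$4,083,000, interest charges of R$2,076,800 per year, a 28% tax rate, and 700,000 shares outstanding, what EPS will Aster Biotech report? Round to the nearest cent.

Interest = R$2,076,800.00, so EBT = R$4,083,000 − R$2,076,800.00 = R$2,006,200.00.
After tax at 28%: net income = R$2,006,200.00 × 0.72 = R$1,444,464.00.
Per share: R$1,444,464.00 / 700,000 shares = R$2.06.

R$2.06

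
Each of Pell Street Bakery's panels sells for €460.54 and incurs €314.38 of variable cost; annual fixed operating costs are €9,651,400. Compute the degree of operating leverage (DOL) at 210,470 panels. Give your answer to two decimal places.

1.46

Total contribution margin = 210,470 × €146.16 = €30,762,295.20.
EBIT = €30,762,295.20 − €9,651,400 = €21,110,895.20.
DOL = contribution ÷ EBIT = €30,762,295.20 ÷ €21,110,895.20 = 1.4572.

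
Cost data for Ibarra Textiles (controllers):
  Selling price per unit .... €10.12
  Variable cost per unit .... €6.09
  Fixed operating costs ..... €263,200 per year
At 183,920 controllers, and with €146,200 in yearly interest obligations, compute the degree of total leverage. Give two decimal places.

2.23

Contribution at this volume is 183,920 × €4.03 = €741,197.60.
Subtracting fixed costs: EBIT = €741,197.60 − €263,200 = €477,997.60. Interest = €146,200.00, so EBIT − I = €331,797.60.
DCL = contribution ÷ (EBIT − I) = €741,197.60 ÷ €331,797.60 = 2.2339.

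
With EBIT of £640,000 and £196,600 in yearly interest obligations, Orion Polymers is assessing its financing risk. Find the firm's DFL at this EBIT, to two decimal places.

1.44

Interest = £196,600.00.
DFL = EBIT ÷ (EBIT − I) = £640,000 ÷ (£640,000 − £196,600.00) = £640,000 ÷ £443,400.00 = 1.4434.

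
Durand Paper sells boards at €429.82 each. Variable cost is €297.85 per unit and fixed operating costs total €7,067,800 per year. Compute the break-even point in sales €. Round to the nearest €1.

CM per unit = €429.82 − €297.85 = €131.97; CM ratio = €131.97 / €429.82 = 0.3070.
Break-even sales = FC ÷ CM ratio = €7,067,800 × €429.82 / €131.97 = €23,019,488.

€23,019,488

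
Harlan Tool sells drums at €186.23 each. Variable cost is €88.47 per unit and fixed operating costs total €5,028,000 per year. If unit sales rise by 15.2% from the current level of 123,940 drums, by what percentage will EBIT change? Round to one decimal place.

Total contribution margin = 123,940 × €97.76 = €12,116,374.40.
EBIT = €12,116,374.40 − €5,028,000 = €7,088,374.40.
So DOL = total CM / EBIT = €12,116,374.40 / €7,088,374.40 = 1.7093.
Operating income changes by 1.7093 × +15.2% = +26.0%.

+26.0%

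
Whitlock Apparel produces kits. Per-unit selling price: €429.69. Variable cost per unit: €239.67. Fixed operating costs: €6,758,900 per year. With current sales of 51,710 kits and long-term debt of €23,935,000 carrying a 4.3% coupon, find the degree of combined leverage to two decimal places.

Contribution at this volume is 51,710 × €190.02 = €9,825,934.20.
EBIT = €9,825,934.20 − €6,758,900 = €3,067,034.20. Interest = €1,029,205.00.
DOL = €9,825,934.20 ÷ €3,067,034.20 = 3.2037; DFL = €3,067,034.20 ÷ €2,037,829.20 = 1.5050.
DCL = DOL × DFL = 3.2037 × 1.5050 = 4.8216.

4.82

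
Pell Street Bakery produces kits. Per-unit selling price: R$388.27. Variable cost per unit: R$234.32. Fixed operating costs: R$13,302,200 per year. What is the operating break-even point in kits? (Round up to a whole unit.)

Unit CM = price − variable cost = R$388.27 − R$234.32 = R$153.95.
Break-even Q = R$13,302,200 / R$153.95 = 86,405.98 → 86,406 kits.

86,406 kits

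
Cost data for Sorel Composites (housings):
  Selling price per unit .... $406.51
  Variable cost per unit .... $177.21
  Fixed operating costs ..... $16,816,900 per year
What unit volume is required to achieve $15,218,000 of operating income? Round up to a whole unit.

Contribution margin per unit = $406.51 − $177.21 = $229.30.
Need Q such that Q × $229.30 − $16,816,900 = $15,218,000, i.e. Q = $32,034,900 / $229.30 = 139,707.37 → 139,708.

139,708 housings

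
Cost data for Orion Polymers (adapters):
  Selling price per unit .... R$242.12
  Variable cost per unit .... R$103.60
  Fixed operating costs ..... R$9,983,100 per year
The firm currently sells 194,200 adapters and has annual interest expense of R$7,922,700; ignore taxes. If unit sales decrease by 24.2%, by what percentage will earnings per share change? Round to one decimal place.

Total contribution margin = 194,200 × R$138.52 = R$26,900,584.00.
EBIT = R$26,900,584.00 − R$9,983,100 = R$16,917,484.00.
After interest of R$7,922,700.00, pre-tax earnings = R$8,994,784.00.
Degree of combined leverage = contribution ÷ (EBIT − I) = R$26,900,584.00 ÷ R$8,994,784.00 = 2.9907.
EPS therefore changes by 2.9907 × (-24.2%) = -72.4%.

-72.4%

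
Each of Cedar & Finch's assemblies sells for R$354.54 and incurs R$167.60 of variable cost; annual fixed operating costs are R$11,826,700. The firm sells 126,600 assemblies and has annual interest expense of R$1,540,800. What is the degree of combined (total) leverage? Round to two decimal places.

2.30

At 126,600 units, contribution = 126,600 × R$186.94 = R$23,666,604.00.
Subtracting fixed costs: EBIT = R$23,666,604.00 − R$11,826,700 = R$11,839,904.00. Interest = R$1,540,800.00.
DOL = R$23,666,604.00 ÷ R$11,839,904.00 = 1.9989; DFL = R$11,839,904.00 ÷ R$10,299,104.00 = 1.1496.
Combined leverage = 1.9989 × 1.1496 = 2.2979.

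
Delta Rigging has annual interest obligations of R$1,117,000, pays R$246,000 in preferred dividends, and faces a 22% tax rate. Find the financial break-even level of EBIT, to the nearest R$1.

Preferred dividends are paid after tax, so their pre-tax equivalent is R$246,000 ÷ (1 − 0.22) = R$315,384.62.
EPS = 0 when EBIT covers interest plus the pre-tax preferred burden: R$1,117,000 + R$315,384.62 = R$1,432,384.62.

R$1,432,385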